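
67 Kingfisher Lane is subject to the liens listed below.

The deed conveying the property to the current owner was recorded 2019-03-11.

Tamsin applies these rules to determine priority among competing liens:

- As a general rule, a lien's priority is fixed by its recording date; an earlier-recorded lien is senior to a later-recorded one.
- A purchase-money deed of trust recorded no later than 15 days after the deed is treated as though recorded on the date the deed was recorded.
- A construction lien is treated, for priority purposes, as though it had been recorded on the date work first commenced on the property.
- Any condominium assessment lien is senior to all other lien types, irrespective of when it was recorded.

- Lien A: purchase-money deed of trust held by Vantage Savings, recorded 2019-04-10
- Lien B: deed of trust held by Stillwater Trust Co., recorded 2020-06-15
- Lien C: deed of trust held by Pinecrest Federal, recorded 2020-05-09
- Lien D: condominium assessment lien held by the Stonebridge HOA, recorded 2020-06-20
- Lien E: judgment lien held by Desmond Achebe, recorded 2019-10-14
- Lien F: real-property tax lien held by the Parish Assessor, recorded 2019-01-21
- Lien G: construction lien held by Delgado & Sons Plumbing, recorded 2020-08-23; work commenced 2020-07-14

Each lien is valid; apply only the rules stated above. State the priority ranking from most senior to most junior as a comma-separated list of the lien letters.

D, F, A, E, C, B, G

Effective dates after the stated exceptions: A was recorded 30 days after the deed, outside the 15-day window, so it keeps its recording date; G relates back to 2020-07-14 (work commenced).
As a condominium assessment lien, D is senior to every other lien.
Ordering the rest by effective date: F (2019-01-21), A (2019-04-10), E (2019-10-14), C (2020-05-09), B (2020-06-15), G (2020-07-14).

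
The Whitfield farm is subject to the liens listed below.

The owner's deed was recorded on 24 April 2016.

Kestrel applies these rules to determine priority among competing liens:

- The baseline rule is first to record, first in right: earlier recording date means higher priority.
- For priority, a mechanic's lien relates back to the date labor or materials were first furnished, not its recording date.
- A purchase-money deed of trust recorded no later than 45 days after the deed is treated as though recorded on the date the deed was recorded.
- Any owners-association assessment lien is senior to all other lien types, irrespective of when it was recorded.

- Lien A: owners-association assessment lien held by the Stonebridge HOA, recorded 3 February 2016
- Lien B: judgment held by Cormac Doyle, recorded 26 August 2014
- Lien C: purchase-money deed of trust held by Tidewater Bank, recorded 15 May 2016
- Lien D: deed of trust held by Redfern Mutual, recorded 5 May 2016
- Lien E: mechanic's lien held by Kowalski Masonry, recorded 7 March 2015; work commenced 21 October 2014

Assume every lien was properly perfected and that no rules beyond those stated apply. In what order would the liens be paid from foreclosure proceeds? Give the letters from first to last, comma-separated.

Effective dates after the stated exceptions: C's effective date is the deed date, 24 April 2016; E is treated as recorded 21 October 2014, the work-commencement date.
A, as an owners-association assessment lien, has superpriority and ranks first.
Ordering the rest by effective date: B (26 August 2014), E (21 October 2014), C (24 April 2016), D (5 May 2016).

A, B, E, C, D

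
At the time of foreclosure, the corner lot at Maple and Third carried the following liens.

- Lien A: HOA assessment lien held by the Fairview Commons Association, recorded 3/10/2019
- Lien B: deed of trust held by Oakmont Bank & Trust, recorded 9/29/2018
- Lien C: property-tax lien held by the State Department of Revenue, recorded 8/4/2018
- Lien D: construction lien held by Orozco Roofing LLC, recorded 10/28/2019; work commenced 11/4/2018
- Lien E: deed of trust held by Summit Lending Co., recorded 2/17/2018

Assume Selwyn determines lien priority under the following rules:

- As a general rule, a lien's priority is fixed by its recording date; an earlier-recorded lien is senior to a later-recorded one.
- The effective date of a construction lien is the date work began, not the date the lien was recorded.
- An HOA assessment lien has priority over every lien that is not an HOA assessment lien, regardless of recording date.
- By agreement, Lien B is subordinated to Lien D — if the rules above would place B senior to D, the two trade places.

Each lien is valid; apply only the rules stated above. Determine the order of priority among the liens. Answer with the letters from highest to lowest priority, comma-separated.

Adjusting effective dates: D's effective date is 11/4/2018, when work began.
As an HOA assessment lien, A is senior to every other lien.
Ordering the rest by effective date: E (2/17/2018), C (8/4/2018), B (9/29/2018), D (11/4/2018).
B would otherwise be senior to D, so under the subordination agreement B and D exchange positions.

A, E, C, D, B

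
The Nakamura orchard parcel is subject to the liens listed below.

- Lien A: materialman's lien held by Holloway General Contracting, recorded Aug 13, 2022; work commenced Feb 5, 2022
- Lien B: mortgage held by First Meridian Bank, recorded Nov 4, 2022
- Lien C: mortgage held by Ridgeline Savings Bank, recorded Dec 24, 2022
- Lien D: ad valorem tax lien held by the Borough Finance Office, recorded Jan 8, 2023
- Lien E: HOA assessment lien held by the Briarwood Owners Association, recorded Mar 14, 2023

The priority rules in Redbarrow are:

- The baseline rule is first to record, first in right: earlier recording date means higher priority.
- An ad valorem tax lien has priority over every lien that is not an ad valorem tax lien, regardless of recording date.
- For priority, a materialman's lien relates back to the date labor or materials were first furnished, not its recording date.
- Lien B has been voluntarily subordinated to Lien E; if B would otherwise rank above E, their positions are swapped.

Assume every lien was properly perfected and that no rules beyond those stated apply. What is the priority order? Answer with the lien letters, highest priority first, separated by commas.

Effective dates: A's effective date is Feb 5, 2022, when work began.
D is an ad valorem tax lien, so it outranks all other liens regardless of date.
Among the remaining liens, by effective date: A (Feb 5, 2022), B (Nov 4, 2022), C (Dec 24, 2022), E (Mar 14, 2023).
B is senior to E before the subordination, so the two trade places.

D, A, E, C, B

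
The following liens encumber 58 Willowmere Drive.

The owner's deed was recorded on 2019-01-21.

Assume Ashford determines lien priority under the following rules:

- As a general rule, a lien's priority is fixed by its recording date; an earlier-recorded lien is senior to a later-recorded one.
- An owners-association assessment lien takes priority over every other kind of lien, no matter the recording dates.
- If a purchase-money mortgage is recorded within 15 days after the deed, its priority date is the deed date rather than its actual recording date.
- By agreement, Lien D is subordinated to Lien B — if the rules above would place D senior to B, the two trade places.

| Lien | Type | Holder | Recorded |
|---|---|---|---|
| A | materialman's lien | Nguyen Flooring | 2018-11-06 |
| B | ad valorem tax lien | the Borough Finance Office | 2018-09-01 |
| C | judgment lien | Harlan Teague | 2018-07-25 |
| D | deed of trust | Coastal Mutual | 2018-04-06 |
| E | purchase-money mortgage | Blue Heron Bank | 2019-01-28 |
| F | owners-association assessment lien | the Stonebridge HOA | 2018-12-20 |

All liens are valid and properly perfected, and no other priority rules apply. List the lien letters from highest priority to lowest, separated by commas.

First, effective dates: E's effective date is the deed date, 2019-01-21.
F is an owners-association assessment lien, so it outranks all other liens regardless of date.
The other liens, earliest effective date first: D (2018-04-06), C (2018-07-25), B (2018-09-01), A (2018-11-06), E (2019-01-21).
D is senior to B before the subordination, so the two trade places.

F, B, C, D, A, E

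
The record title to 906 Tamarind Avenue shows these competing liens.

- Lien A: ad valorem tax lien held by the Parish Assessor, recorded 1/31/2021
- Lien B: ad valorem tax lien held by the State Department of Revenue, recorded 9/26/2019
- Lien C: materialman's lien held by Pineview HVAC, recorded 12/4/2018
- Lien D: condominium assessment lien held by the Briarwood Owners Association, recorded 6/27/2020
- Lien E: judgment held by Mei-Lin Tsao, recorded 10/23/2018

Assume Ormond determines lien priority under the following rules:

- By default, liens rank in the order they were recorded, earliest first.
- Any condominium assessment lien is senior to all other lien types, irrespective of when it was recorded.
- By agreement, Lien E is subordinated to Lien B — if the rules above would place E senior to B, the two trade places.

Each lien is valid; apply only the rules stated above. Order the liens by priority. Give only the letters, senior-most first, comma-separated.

D, as a condominium assessment lien, has superpriority and ranks first.
Ordering the rest by effective date: E (10/23/2018), C (12/4/2018), B (9/26/2019), A (1/31/2021).
E would otherwise be senior to B, so under the subordination agreement E and B exchange positions.

D, B, C, E, A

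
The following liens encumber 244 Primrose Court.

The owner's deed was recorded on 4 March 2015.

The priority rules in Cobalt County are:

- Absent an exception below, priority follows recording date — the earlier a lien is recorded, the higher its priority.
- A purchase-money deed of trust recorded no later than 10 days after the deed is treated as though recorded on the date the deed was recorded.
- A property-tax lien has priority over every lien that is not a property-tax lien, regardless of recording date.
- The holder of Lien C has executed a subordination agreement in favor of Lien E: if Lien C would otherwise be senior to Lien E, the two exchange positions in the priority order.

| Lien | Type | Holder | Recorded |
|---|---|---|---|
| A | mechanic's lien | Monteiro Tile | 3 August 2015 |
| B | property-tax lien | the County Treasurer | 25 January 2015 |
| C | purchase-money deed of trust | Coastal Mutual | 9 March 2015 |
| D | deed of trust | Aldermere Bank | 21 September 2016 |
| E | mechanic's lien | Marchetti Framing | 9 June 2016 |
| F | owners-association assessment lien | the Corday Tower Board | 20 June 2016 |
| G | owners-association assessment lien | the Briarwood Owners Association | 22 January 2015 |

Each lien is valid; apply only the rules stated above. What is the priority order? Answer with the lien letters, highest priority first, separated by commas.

B, G, E, A, C, F, D

First, effective dates: C was recorded within the 10-day window, so its effective date is the deed date 4 March 2015.
B is a property-tax lien and takes priority over every other lien.
Among the remaining liens, by effective date: G (22 January 2015), C (4 March 2015), A (3 August 2015), E (9 June 2016), F (20 June 2016), D (21 September 2016).
C would otherwise be senior to E, so under the subordination agreement C and E exchange positions.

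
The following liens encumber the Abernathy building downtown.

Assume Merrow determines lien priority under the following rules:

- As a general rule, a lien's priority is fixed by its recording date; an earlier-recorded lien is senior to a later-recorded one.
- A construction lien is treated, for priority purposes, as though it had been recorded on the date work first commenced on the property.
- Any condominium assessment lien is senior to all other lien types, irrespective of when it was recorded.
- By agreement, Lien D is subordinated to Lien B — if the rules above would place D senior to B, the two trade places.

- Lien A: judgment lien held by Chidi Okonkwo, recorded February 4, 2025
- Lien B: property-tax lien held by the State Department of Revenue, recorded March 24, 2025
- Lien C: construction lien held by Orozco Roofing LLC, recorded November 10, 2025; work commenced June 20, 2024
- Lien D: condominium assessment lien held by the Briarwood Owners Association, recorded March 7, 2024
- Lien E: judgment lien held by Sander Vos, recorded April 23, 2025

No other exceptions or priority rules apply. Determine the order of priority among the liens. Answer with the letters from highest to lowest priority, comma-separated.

Effective dates after the stated exceptions: C is treated as recorded June 20, 2024, the work-commencement date.
As a condominium assessment lien, D is senior to every other lien.
Remaining liens by effective date: C (June 20, 2024), A (February 4, 2025), B (March 24, 2025), E (April 23, 2025).
D is senior to B before the subordination, so the two trade places.

B, C, A, D, E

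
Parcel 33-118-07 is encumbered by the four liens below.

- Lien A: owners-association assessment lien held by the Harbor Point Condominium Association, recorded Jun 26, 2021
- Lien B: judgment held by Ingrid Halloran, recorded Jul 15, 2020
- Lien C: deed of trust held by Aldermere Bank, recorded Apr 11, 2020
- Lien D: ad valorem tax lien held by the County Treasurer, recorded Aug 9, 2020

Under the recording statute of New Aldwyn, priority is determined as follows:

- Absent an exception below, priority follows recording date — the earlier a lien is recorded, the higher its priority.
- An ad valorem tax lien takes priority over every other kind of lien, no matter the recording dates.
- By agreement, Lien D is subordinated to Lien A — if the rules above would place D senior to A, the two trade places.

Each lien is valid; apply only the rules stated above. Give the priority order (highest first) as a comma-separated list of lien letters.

A, C, B, D

D is an ad valorem tax lien, so it outranks all other liens regardless of date.
Among the remaining liens, by effective date: C (Apr 11, 2020), B (Jul 15, 2020), A (Jun 26, 2021).
The subordination applies — D was senior to A — so D and A swap.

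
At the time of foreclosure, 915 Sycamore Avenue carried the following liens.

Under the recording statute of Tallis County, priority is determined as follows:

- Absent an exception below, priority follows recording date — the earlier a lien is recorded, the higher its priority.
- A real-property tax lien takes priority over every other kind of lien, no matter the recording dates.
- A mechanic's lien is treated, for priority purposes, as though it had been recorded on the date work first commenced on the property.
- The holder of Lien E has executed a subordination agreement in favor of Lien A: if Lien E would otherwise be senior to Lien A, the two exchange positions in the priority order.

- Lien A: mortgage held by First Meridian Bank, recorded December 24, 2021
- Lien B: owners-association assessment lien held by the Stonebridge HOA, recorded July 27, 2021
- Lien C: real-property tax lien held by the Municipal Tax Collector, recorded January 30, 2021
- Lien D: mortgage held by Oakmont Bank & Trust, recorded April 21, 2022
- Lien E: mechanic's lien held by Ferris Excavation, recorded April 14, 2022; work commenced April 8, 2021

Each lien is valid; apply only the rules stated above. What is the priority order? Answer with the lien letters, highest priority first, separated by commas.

C, A, B, E, D

Effective dates after the stated exceptions: E is treated as recorded April 8, 2021, the work-commencement date.
C, as a real-property tax lien, has superpriority and ranks first.
The other liens, earliest effective date first: E (April 8, 2021), B (July 27, 2021), A (December 24, 2021), D (April 21, 2022).
E would otherwise be senior to A, so under the subordination agreement E and A exchange positions.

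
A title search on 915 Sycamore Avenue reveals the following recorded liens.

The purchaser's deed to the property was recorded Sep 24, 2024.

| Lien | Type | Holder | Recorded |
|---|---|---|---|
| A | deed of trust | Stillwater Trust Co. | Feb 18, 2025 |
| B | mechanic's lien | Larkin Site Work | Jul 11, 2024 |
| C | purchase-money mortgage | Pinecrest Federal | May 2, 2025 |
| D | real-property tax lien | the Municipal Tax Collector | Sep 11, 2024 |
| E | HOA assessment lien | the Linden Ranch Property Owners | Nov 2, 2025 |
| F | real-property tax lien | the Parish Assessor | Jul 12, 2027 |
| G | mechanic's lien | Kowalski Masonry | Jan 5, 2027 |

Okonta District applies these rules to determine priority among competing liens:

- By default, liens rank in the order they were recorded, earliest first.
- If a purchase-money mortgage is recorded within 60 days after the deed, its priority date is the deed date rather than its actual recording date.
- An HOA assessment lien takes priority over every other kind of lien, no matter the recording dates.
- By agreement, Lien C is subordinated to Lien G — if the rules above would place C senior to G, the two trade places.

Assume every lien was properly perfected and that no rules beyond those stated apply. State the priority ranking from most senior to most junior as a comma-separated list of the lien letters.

Effective dates: C was recorded 220 days after the deed, outside the 60-day window, so it keeps its recording date.
E is an HOA assessment lien and takes priority over every other lien.
Among the remaining liens, by effective date: B (Jul 11, 2024), D (Sep 11, 2024), A (Feb 18, 2025), C (May 2, 2025), G (Jan 5, 2027), F (Jul 12, 2027).
The subordination applies — C was senior to G — so C and G swap.

E, B, D, A, G, C, F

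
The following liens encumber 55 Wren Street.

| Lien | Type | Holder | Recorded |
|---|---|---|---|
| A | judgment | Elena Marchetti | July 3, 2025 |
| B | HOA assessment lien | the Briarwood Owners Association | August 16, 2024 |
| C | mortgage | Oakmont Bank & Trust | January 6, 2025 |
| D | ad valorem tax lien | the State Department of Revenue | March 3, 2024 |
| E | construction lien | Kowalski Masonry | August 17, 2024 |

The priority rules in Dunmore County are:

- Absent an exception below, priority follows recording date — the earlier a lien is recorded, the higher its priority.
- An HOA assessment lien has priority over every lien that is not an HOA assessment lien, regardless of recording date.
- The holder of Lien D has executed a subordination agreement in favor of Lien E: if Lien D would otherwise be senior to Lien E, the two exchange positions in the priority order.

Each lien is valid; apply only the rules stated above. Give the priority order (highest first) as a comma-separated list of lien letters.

B, as an HOA assessment lien, has superpriority and ranks first.
Ordering the rest by effective date: D (March 3, 2024), E (August 17, 2024), C (January 6, 2025), A (July 3, 2025).
The subordination applies — D was senior to E — so D and E swap.

B, E, D, C, A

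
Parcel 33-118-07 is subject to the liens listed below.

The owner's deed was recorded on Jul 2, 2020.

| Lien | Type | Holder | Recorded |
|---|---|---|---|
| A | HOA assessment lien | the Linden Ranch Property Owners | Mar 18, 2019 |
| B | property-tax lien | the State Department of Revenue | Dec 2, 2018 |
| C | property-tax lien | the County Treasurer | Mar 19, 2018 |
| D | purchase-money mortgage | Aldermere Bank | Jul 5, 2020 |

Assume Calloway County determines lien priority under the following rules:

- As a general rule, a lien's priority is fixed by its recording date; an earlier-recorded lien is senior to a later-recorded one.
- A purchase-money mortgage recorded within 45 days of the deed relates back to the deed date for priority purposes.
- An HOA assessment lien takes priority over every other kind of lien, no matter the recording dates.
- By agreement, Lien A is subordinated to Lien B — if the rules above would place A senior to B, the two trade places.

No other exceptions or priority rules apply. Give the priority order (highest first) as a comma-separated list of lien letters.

B, C, A, D

First, effective dates: D's effective date is the deed date, Jul 2, 2020.
A is an HOA assessment lien, so it outranks all other liens regardless of date.
Ordering the rest by effective date: C (Mar 19, 2018), B (Dec 2, 2018), D (Jul 2, 2020).
A is senior to B before the subordination, so the two trade places.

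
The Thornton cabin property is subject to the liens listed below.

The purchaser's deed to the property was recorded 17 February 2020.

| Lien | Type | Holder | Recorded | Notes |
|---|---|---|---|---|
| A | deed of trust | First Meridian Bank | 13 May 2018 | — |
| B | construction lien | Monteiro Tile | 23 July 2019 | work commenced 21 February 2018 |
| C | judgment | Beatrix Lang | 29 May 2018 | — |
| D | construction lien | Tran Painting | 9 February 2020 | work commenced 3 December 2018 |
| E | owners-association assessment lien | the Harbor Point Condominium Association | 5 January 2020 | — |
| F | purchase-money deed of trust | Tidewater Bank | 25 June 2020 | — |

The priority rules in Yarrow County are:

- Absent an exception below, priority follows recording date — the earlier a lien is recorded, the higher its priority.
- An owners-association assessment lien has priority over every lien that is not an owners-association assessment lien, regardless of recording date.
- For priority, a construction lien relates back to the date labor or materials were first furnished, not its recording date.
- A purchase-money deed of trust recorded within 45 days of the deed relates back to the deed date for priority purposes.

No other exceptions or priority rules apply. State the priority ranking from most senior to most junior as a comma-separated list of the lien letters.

E, B, A, C, D, F

Adjusting effective dates: B relates back to 21 February 2018 (work commenced); D relates back to 3 December 2018 (work commenced); F was recorded 129 days after the deed — beyond 45 days — so no relation-back applies.
As an owners-association assessment lien, E is senior to every other lien.
Remaining liens by effective date: B (21 February 2018), A (13 May 2018), C (29 May 2018), D (3 December 2018), F (25 June 2020).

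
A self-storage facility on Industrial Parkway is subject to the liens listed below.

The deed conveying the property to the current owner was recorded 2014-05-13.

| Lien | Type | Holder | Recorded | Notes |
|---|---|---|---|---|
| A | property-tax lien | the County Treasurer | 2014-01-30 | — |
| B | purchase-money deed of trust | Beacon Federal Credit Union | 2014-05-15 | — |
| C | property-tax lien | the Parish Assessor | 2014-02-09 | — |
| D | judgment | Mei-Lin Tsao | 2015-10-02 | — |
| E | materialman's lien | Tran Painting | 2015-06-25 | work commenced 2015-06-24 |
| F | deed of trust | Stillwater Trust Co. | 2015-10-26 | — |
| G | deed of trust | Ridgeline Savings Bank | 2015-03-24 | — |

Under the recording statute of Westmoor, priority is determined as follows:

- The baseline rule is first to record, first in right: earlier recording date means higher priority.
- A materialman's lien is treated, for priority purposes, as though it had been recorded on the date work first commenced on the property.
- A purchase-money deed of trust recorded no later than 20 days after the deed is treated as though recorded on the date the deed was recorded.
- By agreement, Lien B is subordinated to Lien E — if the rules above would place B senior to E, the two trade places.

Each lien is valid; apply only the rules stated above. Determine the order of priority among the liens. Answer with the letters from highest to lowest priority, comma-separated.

Effective dates after the stated exceptions: B was recorded within the 20-day window, so its effective date is the deed date 2014-05-13; E is treated as recorded 2015-06-24, the work-commencement date.
Sorted by effective date: A (2014-01-30), C (2014-02-09), B (2014-05-13), G (2015-03-24), E (2015-06-24), D (2015-10-02), F (2015-10-26).
B is senior to E before the subordination, so the two trade places.

A, C, E, G, B, D, F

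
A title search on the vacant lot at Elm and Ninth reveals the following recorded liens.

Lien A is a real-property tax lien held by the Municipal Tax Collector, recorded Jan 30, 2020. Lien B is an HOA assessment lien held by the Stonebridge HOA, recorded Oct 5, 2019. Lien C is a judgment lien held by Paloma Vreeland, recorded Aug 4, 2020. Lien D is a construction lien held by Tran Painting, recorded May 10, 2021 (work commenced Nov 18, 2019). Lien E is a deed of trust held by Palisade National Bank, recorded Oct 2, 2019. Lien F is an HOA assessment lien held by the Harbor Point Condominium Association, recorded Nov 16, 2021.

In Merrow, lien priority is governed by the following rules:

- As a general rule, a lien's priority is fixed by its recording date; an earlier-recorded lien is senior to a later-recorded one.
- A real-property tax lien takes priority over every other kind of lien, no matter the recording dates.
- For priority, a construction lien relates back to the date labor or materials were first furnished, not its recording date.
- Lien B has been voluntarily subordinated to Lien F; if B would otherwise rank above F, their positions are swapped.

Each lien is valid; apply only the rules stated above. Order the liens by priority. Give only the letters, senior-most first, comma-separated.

A, E, F, D, C, B

Adjusting effective dates: D is treated as recorded Nov 18, 2019, the work-commencement date.
A is a real-property tax lien, so it outranks all other liens regardless of date.
The other liens, earliest effective date first: E (Oct 2, 2019), B (Oct 5, 2019), D (Nov 18, 2019), C (Aug 4, 2020), F (Nov 16, 2021).
Because B would otherwise rank above F, the subordination swaps them.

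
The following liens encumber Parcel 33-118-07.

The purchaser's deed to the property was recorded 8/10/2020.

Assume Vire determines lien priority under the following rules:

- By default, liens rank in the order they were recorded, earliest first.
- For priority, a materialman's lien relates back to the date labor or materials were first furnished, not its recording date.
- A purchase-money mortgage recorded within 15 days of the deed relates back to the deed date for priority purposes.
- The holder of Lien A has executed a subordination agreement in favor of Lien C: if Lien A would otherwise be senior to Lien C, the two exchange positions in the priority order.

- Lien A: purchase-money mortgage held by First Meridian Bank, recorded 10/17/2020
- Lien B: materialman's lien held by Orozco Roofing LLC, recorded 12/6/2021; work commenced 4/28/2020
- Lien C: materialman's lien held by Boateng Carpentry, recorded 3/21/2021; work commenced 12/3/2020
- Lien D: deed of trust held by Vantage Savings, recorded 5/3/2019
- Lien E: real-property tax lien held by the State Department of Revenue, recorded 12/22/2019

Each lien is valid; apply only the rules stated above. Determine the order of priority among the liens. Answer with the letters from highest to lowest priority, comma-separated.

D, E, B, C, A

First, effective dates: A missed the 15-day window (68 days after the deed), so its recording date stands; B's effective date is 4/28/2020, when work began; C's effective date is 12/3/2020, when work began.
By effective date: D (5/3/2019), E (12/22/2019), B (4/28/2020), A (10/17/2020), C (12/3/2020).
The subordination applies — A was senior to C — so A and C swap.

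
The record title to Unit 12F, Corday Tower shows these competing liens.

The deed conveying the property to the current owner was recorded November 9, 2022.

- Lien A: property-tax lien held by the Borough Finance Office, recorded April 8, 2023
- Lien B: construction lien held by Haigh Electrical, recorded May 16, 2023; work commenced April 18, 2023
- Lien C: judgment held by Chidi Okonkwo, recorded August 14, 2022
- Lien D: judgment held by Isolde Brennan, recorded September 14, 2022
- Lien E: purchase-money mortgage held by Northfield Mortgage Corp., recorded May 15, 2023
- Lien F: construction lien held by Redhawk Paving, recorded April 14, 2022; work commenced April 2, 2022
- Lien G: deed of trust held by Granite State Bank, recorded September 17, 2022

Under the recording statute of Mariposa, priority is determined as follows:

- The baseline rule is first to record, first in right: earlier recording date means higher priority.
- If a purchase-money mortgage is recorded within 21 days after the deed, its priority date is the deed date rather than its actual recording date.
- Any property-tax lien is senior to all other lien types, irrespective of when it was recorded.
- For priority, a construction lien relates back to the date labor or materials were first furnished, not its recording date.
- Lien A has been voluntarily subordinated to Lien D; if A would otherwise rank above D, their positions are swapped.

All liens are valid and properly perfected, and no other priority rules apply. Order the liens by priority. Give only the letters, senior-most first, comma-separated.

D, F, C, A, G, B, E

Adjusting effective dates: B is treated as recorded April 18, 2023, the work-commencement date; E was recorded 187 days after the deed, outside the 21-day window, so it keeps its recording date; F relates back to April 2, 2022 (work commenced).
A, as a property-tax lien, has superpriority and ranks first.
Ordering the rest by effective date: F (April 2, 2022), C (August 14, 2022), D (September 14, 2022), G (September 17, 2022), B (April 18, 2023), E (May 15, 2023).
The subordination applies — A was senior to D — so A and D swap.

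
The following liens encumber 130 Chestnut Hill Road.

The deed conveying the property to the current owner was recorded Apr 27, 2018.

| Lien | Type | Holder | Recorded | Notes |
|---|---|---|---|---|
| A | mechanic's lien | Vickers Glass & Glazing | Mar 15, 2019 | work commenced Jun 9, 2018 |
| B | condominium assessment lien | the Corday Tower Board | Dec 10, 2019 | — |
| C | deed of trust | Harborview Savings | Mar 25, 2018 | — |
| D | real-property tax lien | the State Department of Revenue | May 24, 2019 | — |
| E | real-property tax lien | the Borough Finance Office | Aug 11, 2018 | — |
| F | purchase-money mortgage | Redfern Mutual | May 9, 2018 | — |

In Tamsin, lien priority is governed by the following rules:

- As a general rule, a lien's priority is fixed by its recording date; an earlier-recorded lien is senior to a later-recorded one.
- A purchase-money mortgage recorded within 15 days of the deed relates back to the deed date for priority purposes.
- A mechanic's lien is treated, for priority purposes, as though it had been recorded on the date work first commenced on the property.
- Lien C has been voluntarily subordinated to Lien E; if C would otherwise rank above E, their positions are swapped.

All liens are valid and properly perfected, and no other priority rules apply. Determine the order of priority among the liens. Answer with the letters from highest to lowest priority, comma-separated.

E, F, A, C, D, B

Effective dates: A's effective date is Jun 9, 2018, when work began; F was recorded within the 15-day window, so its effective date is the deed date Apr 27, 2018.
By effective date, earliest first: C (Mar 25, 2018), F (Apr 27, 2018), A (Jun 9, 2018), E (Aug 11, 2018), D (May 24, 2019), B (Dec 10, 2019).
Because C would otherwise rank above E, the subordination swaps them.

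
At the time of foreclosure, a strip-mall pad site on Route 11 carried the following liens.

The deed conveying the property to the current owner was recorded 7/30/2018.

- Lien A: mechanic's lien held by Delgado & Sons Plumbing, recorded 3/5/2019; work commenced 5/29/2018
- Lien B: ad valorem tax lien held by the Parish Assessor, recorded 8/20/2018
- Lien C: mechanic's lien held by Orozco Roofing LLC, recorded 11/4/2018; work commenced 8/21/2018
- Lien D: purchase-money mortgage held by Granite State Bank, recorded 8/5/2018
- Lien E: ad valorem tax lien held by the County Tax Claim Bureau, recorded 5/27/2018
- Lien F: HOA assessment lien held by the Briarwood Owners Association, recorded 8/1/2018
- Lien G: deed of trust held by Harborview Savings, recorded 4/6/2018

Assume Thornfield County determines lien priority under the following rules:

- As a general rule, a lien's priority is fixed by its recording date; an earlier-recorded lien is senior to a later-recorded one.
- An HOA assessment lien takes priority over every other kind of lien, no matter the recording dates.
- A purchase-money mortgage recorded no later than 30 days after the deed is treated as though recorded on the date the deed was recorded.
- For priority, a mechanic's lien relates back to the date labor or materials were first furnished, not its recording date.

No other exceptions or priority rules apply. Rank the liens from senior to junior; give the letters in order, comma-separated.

F, G, E, A, D, B, C

Effective dates after the stated exceptions: A is treated as recorded 5/29/2018, the work-commencement date; C is treated as recorded 8/21/2018, the work-commencement date; D was recorded within the 30-day window, so its effective date is the deed date 7/30/2018.
F is an HOA assessment lien, so it outranks all other liens regardless of date.
Ordering the rest by effective date: G (4/6/2018), E (5/27/2018), A (5/29/2018), D (7/30/2018), B (8/20/2018), C (8/21/2018).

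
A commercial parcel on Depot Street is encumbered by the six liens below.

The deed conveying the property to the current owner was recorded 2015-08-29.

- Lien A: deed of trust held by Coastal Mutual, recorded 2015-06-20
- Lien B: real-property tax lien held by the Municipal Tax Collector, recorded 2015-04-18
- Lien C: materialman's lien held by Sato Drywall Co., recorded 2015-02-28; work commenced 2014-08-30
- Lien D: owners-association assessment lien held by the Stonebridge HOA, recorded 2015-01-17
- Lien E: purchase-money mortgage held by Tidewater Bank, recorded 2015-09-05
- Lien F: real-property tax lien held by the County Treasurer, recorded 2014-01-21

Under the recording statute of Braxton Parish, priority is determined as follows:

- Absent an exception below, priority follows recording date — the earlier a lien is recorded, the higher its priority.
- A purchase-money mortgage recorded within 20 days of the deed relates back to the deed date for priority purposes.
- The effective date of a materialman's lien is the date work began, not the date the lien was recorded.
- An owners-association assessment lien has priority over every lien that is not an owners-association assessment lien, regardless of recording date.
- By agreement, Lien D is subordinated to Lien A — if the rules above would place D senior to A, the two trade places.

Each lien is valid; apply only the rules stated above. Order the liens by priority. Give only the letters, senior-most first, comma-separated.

A, F, C, B, D, E

Effective dates after the stated exceptions: C relates back to 2014-08-30 (work commenced); E was recorded within the 20-day window, so its effective date is the deed date 2015-08-29.
As an owners-association assessment lien, D is senior to every other lien.
Among the remaining liens, by effective date: F (2014-01-21), C (2014-08-30), B (2015-04-18), A (2015-06-20), E (2015-08-29).
D is senior to A before the subordination, so the two trade places.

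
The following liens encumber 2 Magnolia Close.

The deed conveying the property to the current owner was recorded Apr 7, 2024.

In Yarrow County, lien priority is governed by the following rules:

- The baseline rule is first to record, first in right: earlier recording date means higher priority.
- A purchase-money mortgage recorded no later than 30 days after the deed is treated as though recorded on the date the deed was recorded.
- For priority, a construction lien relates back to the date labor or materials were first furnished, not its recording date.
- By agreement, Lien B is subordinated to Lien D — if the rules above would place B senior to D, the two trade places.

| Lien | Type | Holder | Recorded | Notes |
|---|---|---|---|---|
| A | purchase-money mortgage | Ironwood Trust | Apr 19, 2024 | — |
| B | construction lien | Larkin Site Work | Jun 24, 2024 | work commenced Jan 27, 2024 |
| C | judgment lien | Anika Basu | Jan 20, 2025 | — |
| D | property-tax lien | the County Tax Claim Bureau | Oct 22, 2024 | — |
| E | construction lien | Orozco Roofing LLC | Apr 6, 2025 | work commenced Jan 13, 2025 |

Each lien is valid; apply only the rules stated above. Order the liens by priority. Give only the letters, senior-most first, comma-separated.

D, A, B, E, C

Effective dates: A was recorded within the 30-day window, so its effective date is the deed date Apr 7, 2024; B relates back to Jan 27, 2024 (work commenced); E relates back to Jan 13, 2025 (work commenced).
By effective date, earliest first: B (Jan 27, 2024), A (Apr 7, 2024), D (Oct 22, 2024), E (Jan 13, 2025), C (Jan 20, 2025).
Because B would otherwise rank above D, the subordination swaps them.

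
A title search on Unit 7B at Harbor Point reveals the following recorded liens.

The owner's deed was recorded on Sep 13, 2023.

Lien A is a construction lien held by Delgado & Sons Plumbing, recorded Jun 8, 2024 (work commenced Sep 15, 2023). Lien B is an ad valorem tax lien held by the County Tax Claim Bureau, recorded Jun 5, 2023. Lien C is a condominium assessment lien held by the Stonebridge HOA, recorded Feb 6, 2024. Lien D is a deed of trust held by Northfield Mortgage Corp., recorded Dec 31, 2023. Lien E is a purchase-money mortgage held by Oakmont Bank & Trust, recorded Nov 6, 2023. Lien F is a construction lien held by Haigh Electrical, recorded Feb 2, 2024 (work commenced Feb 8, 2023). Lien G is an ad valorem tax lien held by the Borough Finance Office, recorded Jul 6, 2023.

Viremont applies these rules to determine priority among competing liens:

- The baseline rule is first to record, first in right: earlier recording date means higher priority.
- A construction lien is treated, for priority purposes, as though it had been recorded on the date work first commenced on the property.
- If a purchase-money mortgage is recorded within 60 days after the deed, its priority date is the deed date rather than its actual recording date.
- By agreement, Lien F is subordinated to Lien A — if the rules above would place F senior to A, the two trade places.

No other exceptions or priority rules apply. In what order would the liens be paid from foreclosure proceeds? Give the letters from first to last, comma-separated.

A, B, G, E, F, D, C

Effective dates: A relates back to Sep 15, 2023 (work commenced); E's effective date is the deed date, Sep 13, 2023; F is treated as recorded Feb 8, 2023, the work-commencement date.
Ordering by effective date: F (Feb 8, 2023), B (Jun 5, 2023), G (Jul 6, 2023), E (Sep 13, 2023), A (Sep 15, 2023), D (Dec 31, 2023), C (Feb 6, 2024).
The subordination applies — F was senior to A — so F and A swap.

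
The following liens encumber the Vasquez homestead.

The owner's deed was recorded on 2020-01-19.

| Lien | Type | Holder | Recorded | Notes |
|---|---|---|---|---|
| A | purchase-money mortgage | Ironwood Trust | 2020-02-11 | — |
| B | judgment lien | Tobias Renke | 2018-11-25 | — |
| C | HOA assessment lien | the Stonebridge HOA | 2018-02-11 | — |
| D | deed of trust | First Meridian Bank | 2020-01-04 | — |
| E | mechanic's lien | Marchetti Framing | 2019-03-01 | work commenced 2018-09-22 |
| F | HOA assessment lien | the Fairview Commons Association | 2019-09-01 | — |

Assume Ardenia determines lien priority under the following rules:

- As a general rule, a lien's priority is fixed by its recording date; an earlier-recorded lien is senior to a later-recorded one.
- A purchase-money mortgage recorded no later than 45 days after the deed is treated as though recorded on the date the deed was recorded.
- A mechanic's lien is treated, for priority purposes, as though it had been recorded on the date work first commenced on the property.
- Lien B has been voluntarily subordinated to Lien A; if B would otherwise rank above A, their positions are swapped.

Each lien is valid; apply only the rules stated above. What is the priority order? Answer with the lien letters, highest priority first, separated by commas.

C, E, A, F, D, B

Adjusting effective dates: A's effective date is the deed date, 2020-01-19; E's effective date is 2018-09-22, when work began.
Sorted by effective date: C (2018-02-11), E (2018-09-22), B (2018-11-25), F (2019-09-01), D (2020-01-04), A (2020-01-19).
B would otherwise be senior to A, so under the subordination agreement B and A exchange positions.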